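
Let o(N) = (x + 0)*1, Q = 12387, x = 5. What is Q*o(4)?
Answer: 61935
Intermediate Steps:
o(N) = 5 (o(N) = (5 + 0)*1 = 5*1 = 5)
Q*o(4) = 12387*5 = 61935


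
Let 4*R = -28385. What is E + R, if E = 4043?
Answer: -12213/4 ≈ -3053.3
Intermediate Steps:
R = -28385/4 (R = (1/4)*(-28385) = -28385/4 ≈ -7096.3)
E + R = 4043 - 28385/4 = -12213/4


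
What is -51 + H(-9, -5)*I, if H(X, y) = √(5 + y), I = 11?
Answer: -51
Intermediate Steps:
-51 + H(-9, -5)*I = -51 + √(5 - 5)*11 = -51 + √0*11 = -51 + 0*11 = -51 + 0 = -51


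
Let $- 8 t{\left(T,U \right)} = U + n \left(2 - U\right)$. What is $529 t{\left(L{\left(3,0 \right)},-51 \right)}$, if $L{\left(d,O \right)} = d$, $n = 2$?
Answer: $- \frac{29095}{8} \approx -3636.9$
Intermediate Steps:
$t{\left(T,U \right)} = - \frac{1}{2} + \frac{U}{8}$ ($t{\left(T,U \right)} = - \frac{U + 2 \left(2 - U\right)}{8} = - \frac{U - \left(-4 + 2 U\right)}{8} = - \frac{4 - U}{8} = - \frac{1}{2} + \frac{U}{8}$)
$529 t{\left(L{\left(3,0 \right)},-51 \right)} = 529 \left(- \frac{1}{2} + \frac{1}{8} \left(-51\right)\right) = 529 \left(- \frac{1}{2} - \frac{51}{8}\right) = 529 \left(- \frac{55}{8}\right) = - \frac{29095}{8}$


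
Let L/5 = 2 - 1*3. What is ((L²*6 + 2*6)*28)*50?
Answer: 226800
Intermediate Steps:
L = -5 (L = 5*(2 - 1*3) = 5*(2 - 3) = 5*(-1) = -5)
((L²*6 + 2*6)*28)*50 = (((-5)²*6 + 2*6)*28)*50 = ((25*6 + 12)*28)*50 = ((150 + 12)*28)*50 = (162*28)*50 = 4536*50 = 226800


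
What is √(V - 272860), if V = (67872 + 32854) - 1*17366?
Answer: 10*I*√1895 ≈ 435.32*I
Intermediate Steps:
V = 83360 (V = 100726 - 17366 = 83360)
√(V - 272860) = √(83360 - 272860) = √(-189500) = 10*I*√1895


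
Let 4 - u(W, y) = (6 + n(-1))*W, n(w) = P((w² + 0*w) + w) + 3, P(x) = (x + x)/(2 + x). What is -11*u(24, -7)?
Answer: 2332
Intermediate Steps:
P(x) = 2*x/(2 + x) (P(x) = (2*x)/(2 + x) = 2*x/(2 + x))
n(w) = 3 + 2*(w + w²)/(2 + w + w²) (n(w) = 2*((w² + 0*w) + w)/(2 + ((w² + 0*w) + w)) + 3 = 2*((w² + 0) + w)/(2 + ((w² + 0) + w)) + 3 = 2*(w² + w)/(2 + (w² + w)) + 3 = 2*(w + w²)/(2 + (w + w²)) + 3 = 2*(w + w²)/(2 + w + w²) + 3 = 3 + 2*(w + w²)/(2 + w + w²))
u(W, y) = 4 - 9*W (u(W, y) = 4 - (6 + (6 + 5*(-1)*(1 - 1))/(2 - (1 - 1)))*W = 4 - (6 + (6 + 5*(-1)*0)/(2 - 1*0))*W = 4 - (6 + (6 + 0)/(2 + 0))*W = 4 - (6 + 6/2)*W = 4 - (6 + (½)*6)*W = 4 - (6 + 3)*W = 4 - 9*W)
-11*u(24, -7) = -11*(4 - 9*24) = -11*(4 - 216) = -11*(-212) = 2332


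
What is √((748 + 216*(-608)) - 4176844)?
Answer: 4*I*√269214 ≈ 2075.4*I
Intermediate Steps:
√((748 + 216*(-608)) - 4176844) = √((748 - 131328) - 4176844) = √(-130580 - 4176844) = √(-4307424) = 4*I*√269214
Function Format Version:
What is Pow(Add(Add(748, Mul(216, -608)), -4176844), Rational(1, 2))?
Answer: Mul(4, I, Pow(269214, Rational(1, 2))) ≈ Mul(2075.4, I)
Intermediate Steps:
Pow(Add(Add(748, Mul(216, -608)), -4176844), Rational(1, 2)) = Pow(Add(Add(748, -131328), -4176844), Rational(1, 2)) = Pow(Add(-130580, -4176844), Rational(1, 2)) = Pow(-4307424, Rational(1, 2)) = Mul(4, I, Pow(269214, Rational(1, 2)))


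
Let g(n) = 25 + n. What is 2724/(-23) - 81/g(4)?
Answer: -80859/667 ≈ -121.23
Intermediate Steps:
2724/(-23) - 81/g(4) = 2724/(-23) - 81/(25 + 4) = 2724*(-1/23) - 81/29 = -2724/23 - 81*1/29 = -2724/23 - 81/29 = -80859/667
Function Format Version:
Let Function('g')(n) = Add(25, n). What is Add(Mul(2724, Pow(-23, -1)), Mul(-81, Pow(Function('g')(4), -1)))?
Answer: Rational(-80859, 667) ≈ -121.23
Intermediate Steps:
Add(Mul(2724, Pow(-23, -1)), Mul(-81, Pow(Function('g')(4), -1))) = Add(Mul(2724, Pow(-23, -1)), Mul(-81, Pow(Add(25, 4), -1))) = Add(Mul(2724, Rational(-1, 23)), Mul(-81, Pow(29, -1))) = Add(Rational(-2724, 23), Mul(-81, Rational(1, 29))) = Add(Rational(-2724, 23), Rational(-81, 29)) = Rational(-80859, 667)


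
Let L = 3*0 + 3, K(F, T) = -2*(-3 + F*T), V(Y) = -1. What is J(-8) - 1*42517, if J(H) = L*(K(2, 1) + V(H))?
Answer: -42514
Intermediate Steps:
K(F, T) = 6 - 2*F*T
L = 3 (L = 0 + 3 = 3)
J(H) = 3 (J(H) = 3*((6 - 2*2*1) - 1) = 3*((6 - 4) - 1) = 3*(2 - 1) = 3*1 = 3)
J(-8) - 1*42517 = 3 - 1*42517 = 3 - 42517 = -42514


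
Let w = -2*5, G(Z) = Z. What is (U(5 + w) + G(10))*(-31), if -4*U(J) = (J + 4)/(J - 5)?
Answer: -12369/40 ≈ -309.23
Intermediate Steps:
w = -10
U(J) = -(4 + J)/(4*(-5 + J)) (U(J) = -(J + 4)/(4*(J - 5)) = -(4 + J)/(4*(-5 + J)))
(U(5 + w) + G(10))*(-31) = ((-4 - (5 - 10))/(4*(-5 + (5 - 10))) + 10)*(-31) = ((-4 - 1*(-5))/(4*(-5 - 5)) + 10)*(-31) = ((¼)*(-4 + 5)/(-10) + 10)*(-31) = ((¼)*(-⅒)*1 + 10)*(-31) = (-1/40 + 10)*(-31) = (399/40)*(-31) = -12369/40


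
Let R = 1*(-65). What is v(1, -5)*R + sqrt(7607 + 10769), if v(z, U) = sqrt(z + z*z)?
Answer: -65*sqrt(2) + 2*sqrt(4594) ≈ 43.634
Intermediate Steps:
R = -65
v(z, U) = sqrt(z + z**2)
v(1, -5)*R + sqrt(7607 + 10769) = sqrt(1*(1 + 1))*(-65) + sqrt(7607 + 10769) = sqrt(1*2)*(-65) + sqrt(18376) = sqrt(2)*(-65) + 2*sqrt(4594) = -65*sqrt(2) + 2*sqrt(4594)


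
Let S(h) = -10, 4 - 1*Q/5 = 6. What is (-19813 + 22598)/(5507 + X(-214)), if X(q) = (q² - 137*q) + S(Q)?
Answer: 2785/80611 ≈ 0.034549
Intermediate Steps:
Q = -10 (Q = 20 - 5*6 = 20 - 30 = -10)
X(q) = -10 + q² - 137*q (X(q) = (q² - 137*q) - 10 = -10 + q² - 137*q)
(-19813 + 22598)/(5507 + X(-214)) = (-19813 + 22598)/(5507 + (-10 + (-214)² - 137*(-214))) = 2785/(5507 + (-10 + 45796 + 29318)) = 2785/(5507 + 75104) = 2785/80611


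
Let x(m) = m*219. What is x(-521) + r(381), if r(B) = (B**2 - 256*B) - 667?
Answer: -67141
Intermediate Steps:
x(m) = 219*m
r(B) = -667 + B**2 - 256*B
x(-521) + r(381) = 219*(-521) + (-667 + 381**2 - 256*381) = -114099 + (-667 + 145161 - 97536) = -114099 + 46958 = -67141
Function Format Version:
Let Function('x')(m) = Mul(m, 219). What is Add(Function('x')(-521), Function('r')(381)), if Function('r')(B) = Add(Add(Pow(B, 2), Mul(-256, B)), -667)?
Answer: -67141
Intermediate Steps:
Function('x')(m) = Mul(219, m)
Function('r')(B) = Add(-667, Pow(B, 2), Mul(-256, B))
Add(Function('x')(-521), Function('r')(381)) = Add(Mul(219, -521), Add(-667, Pow(381, 2), Mul(-256, 381))) = Add(-114099, Add(-667, 145161, -97536)) = Add(-114099, 46958) = -67141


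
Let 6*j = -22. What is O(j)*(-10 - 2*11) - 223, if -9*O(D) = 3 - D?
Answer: -5381/27 ≈ -199.30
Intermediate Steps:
j = -11/3 (j = (⅙)*(-22) = -11/3 ≈ -3.6667)
O(D) = -⅓ + D/9 (O(D) = -(3 - D)/9 = -⅓ + D/9)
O(j)*(-10 - 2*11) - 223 = (-⅓ + (⅑)*(-11/3))*(-10 - 2*11) - 223 = (-⅓ - 11/27)*(-10 - 22) - 223 = -20/27*(-32) - 223 = 640/27 - 223 = -5381/27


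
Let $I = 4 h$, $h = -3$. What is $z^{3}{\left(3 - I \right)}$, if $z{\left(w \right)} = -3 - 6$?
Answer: $-729$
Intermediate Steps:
$I = -12$ ($I = 4 \left(-3\right) = -12$)
$z{\left(w \right)} = -9$
$z^{3}{\left(3 - I \right)} = \left(-9\right)^{3} = -729$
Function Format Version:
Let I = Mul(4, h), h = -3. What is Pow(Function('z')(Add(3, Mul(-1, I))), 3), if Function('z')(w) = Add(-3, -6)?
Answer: -729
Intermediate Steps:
I = -12 (I = Mul(4, -3) = -12)
Function('z')(w) = -9
Pow(Function('z')(Add(3, Mul(-1, I))), 3) = Pow(-9, 3) = -729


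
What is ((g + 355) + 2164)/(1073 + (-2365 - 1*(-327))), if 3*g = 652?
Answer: -8209/2895 ≈ -2.8356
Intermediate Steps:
g = 652/3 (g = (⅓)*652 = 652/3 ≈ 217.33)
((g + 355) + 2164)/(1073 + (-2365 - 1*(-327))) = ((652/3 + 355) + 2164)/(1073 + (-2365 - 1*(-327))) = (1717/3 + 2164)/(1073 + (-2365 + 327)) = 8209/(3*(1073 - 2038)) = (8209/3)/(-965) = (8209/3)*(-1/965) = -8209/2895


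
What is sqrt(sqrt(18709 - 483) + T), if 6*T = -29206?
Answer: sqrt(-43809 + 9*sqrt(18226))/3 ≈ 68.794*I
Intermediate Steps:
T = -14603/3 (T = (1/6)*(-29206) = -14603/3 ≈ -4867.7)
sqrt(sqrt(18709 - 483) + T) = sqrt(sqrt(18709 - 483) - 14603/3) = sqrt(sqrt(18226) - 14603/3) = sqrt(-14603/3 + sqrt(18226))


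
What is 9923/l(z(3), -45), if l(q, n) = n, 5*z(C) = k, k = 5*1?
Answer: -9923/45 ≈ -220.51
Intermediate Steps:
k = 5
z(C) = 1 (z(C) = (⅕)*5 = 1)
9923/l(z(3), -45) = 9923/(-45) = 9923*(-1/45) = -9923/45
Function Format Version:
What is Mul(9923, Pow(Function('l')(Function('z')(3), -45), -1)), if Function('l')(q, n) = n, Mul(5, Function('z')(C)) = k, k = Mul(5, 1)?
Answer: Rational(-9923, 45) ≈ -220.51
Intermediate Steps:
k = 5
Function('z')(C) = 1 (Function('z')(C) = Mul(Rational(1, 5), 5) = 1)
Mul(9923, Pow(Function('l')(Function('z')(3), -45), -1)) = Mul(9923, Pow(-45, -1)) = Mul(9923, Rational(-1, 45)) = Rational(-9923, 45)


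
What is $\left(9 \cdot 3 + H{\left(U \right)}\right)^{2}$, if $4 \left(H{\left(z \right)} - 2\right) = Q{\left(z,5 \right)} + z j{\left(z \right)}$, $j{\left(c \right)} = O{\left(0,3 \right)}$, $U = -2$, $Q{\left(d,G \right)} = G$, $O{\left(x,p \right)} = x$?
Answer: $\frac{14641}{16} \approx 915.06$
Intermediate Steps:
$j{\left(c \right)} = 0$
$H{\left(z \right)} = \frac{13}{4}$ ($H{\left(z \right)} = 2 + \frac{5 + z 0}{4} = 2 + \frac{5 + 0}{4} = 2 + \frac{1}{4} \cdot 5 = 2 + \frac{5}{4} = \frac{13}{4}$)
$\left(9 \cdot 3 + H{\left(U \right)}\right)^{2} = \left(9 \cdot 3 + \frac{13}{4}\right)^{2} = \left(27 + \frac{13}{4}\right)^{2} = \left(\frac{121}{4}\right)^{2} = \frac{14641}{16}$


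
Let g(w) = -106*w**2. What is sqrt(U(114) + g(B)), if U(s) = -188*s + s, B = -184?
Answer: I*sqrt(3610054) ≈ 1900.0*I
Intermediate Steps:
U(s) = -187*s
sqrt(U(114) + g(B)) = sqrt(-187*114 - 106*(-184)**2) = sqrt(-21318 - 106*33856) = sqrt(-21318 - 3588736) = sqrt(-3610054) = I*sqrt(3610054)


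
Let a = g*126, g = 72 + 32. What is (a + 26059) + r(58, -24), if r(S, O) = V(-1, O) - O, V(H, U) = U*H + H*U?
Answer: 39235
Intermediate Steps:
g = 104
a = 13104 (a = 104*126 = 13104)
V(H, U) = 2*H*U (V(H, U) = H*U + H*U = 2*H*U)
r(S, O) = -3*O (r(S, O) = 2*(-1)*O - O = -2*O - O = -3*O)
(a + 26059) + r(58, -24) = (13104 + 26059) - 3*(-24) = 39163 + 72 = 39235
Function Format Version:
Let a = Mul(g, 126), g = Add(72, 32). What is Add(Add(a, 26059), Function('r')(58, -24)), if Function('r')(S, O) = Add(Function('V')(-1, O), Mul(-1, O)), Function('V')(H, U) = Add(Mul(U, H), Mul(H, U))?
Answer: 39235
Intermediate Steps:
g = 104
a = 13104 (a = Mul(104, 126) = 13104)
Function('V')(H, U) = Mul(2, H, U) (Function('V')(H, U) = Add(Mul(H, U), Mul(H, U)) = Mul(2, H, U))
Function('r')(S, O) = Mul(-3, O) (Function('r')(S, O) = Add(Mul(2, -1, O), Mul(-1, O)) = Add(Mul(-2, O), Mul(-1, O)) = Mul(-3, O))
Add(Add(a, 26059), Function('r')(58, -24)) = Add(Add(13104, 26059), Mul(-3, -24)) = Add(39163, 72) = 39235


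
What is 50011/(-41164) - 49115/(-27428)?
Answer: 81258519/141130774 ≈ 0.57577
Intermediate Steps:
50011/(-41164) - 49115/(-27428) = 50011*(-1/41164) - 49115*(-1/27428) = -50011/41164 + 49115/27428 = 81258519/141130774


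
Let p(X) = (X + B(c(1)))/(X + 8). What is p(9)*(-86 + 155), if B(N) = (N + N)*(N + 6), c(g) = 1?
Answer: 1587/17 ≈ 93.353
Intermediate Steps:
B(N) = 2*N*(6 + N) (B(N) = (2*N)*(6 + N) = 2*N*(6 + N))
p(X) = (14 + X)/(8 + X) (p(X) = (X + 2*1*(6 + 1))/(X + 8) = (X + 2*1*7)/(8 + X) = (X + 14)/(8 + X) = (14 + X)/(8 + X))
p(9)*(-86 + 155) = ((14 + 9)/(8 + 9))*(-86 + 155) = (23/17)*69 = 1587/17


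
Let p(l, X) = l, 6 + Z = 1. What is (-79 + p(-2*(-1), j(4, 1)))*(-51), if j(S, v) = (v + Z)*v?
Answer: 3927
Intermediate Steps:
Z = -5 (Z = -6 + 1 = -5)
j(S, v) = v*(-5 + v) (j(S, v) = (v - 5)*v = (-5 + v)*v = v*(-5 + v))
(-79 + p(-2*(-1), j(4, 1)))*(-51) = (-79 - 2*(-1))*(-51) = (-79 + 2)*(-51) = -77*(-51) = 3927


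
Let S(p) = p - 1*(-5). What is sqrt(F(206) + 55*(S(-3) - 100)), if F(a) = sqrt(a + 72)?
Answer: sqrt(-5390 + sqrt(278)) ≈ 73.303*I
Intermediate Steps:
S(p) = 5 + p (S(p) = p + 5 = 5 + p)
F(a) = sqrt(72 + a)
sqrt(F(206) + 55*(S(-3) - 100)) = sqrt(sqrt(72 + 206) + 55*((5 - 3) - 100)) = sqrt(sqrt(278) + 55*(2 - 100)) = sqrt(sqrt(278) + 55*(-98)) = sqrt(sqrt(278) - 5390) = sqrt(-5390 + sqrt(278))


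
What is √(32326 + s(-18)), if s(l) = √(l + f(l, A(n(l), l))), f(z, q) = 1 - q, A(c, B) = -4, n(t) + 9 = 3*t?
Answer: √(32326 + I*√13) ≈ 179.79 + 0.01*I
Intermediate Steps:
n(t) = -9 + 3*t
s(l) = √(5 + l) (s(l) = √(l + (1 - 1*(-4))) = √(l + (1 + 4)) = √(l + 5) = √(5 + l))
√(32326 + s(-18)) = √(32326 + √(5 - 18)) = √(32326 + √(-13)) = √(32326 + I*√13)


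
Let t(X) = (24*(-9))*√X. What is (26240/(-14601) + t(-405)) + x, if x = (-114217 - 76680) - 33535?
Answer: -3276957872/14601 - 1944*I*√5 ≈ -2.2443e+5 - 4346.9*I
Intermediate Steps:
x = -224432 (x = -190897 - 33535 = -224432)
t(X) = -216*√X
(26240/(-14601) + t(-405)) + x = (26240/(-14601) - 1944*I*√5) - 224432 = (26240*(-1/14601) - 1944*I*√5) - 224432 = (-26240/14601 - 1944*I*√5) - 224432 = -3276957872/14601 - 1944*I*√5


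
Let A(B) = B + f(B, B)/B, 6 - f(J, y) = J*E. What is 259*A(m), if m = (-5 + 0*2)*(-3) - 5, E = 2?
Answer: 11137/5 ≈ 2227.4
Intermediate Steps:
m = 10 (m = (-5 + 0)*(-3) - 5 = -5*(-3) - 5 = 15 - 5 = 10)
f(J, y) = 6 - 2*J (f(J, y) = 6 - J*2 = 6 - 2*J)
A(B) = B + (6 - 2*B)/B
259*A(m) = 259*(-2 + 10 + 6/10) = 259*(-2 + 10 + 6*(⅒)) = 259*(-2 + 10 + ⅗) = 259*(43/5) = 11137/5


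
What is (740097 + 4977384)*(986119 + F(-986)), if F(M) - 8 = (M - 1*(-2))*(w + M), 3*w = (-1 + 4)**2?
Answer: 11168521667919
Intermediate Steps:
w = 3 (w = (-1 + 4)**2/3 = (1/3)*3**2 = (1/3)*9 = 3)
F(M) = 8 + (2 + M)*(3 + M) (F(M) = 8 + (M - 1*(-2))*(3 + M) = 8 + (M + 2)*(3 + M) = 8 + (2 + M)*(3 + M))
(740097 + 4977384)*(986119 + F(-986)) = (740097 + 4977384)*(986119 + (14 + (-986)**2 + 5*(-986))) = 5717481*(986119 + (14 + 972196 - 4930)) = 5717481*(986119 + 967280) = 5717481*1953399 = 11168521667919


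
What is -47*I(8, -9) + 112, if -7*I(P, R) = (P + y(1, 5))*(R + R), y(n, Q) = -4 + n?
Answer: -3446/7 ≈ -492.29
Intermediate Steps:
I(P, R) = -2*R*(-3 + P)/7 (I(P, R) = -(P + (-4 + 1))*(R + R)/7 = -(P - 3)*2*R/7 = -(-3 + P)*2*R/7 = -2*R*(-3 + P)/7)
-47*I(8, -9) + 112 = -94*(-9)*(3 - 1*8)/7 + 112 = -94*(-9)*(3 - 8)/7 + 112 = -94*(-9)*(-5)/7 + 112 = -47*90/7 + 112 = -4230/7 + 112 = -3446/7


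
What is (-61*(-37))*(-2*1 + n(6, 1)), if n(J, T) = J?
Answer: 9028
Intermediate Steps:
(-61*(-37))*(-2*1 + n(6, 1)) = (-61*(-37))*(-2*1 + 6) = 2257*(-2 + 6) = 2257*4 = 9028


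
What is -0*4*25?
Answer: 0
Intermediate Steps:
-0*4*25 = -10*0*25 = 0*25 = 0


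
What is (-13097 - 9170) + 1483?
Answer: -20784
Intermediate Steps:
(-13097 - 9170) + 1483 = -22267 + 1483 = -20784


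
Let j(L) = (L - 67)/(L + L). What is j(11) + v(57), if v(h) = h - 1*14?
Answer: 445/11 ≈ 40.455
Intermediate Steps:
v(h) = -14 + h (v(h) = h - 14 = -14 + h)
j(L) = (-67 + L)/(2*L) (j(L) = (-67 + L)/((2*L)) = (-67 + L)*(1/(2*L)) = (-67 + L)/(2*L))
j(11) + v(57) = (½)*(-67 + 11)/11 + (-14 + 57) = (½)*(1/11)*(-56) + 43 = -28/11 + 43 = 445/11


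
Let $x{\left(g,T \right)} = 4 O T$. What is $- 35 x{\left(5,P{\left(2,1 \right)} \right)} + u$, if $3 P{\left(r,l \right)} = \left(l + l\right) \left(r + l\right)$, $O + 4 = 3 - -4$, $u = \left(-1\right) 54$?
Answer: $-894$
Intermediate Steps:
$u = -54$
$O = 3$ ($O = -4 + \left(3 - -4\right) = -4 + \left(3 + 4\right) = -4 + 7 = 3$)
$P{\left(r,l \right)} = \frac{2 l \left(l + r\right)}{3}$ ($P{\left(r,l \right)} = \frac{\left(l + l\right) \left(r + l\right)}{3} = \frac{2 l \left(l + r\right)}{3}$)
$x{\left(g,T \right)} = 12 T$ ($x{\left(g,T \right)} = 4 \cdot 3 T = 12 T$)
$- 35 x{\left(5,P{\left(2,1 \right)} \right)} + u = - 35 \cdot 12 \cdot \frac{2}{3} \cdot 1 \left(1 + 2\right) - 54 = - 35 \cdot 12 \cdot \frac{2}{3} \cdot 1 \cdot 3 - 54 = - 35 \cdot 12 \cdot 2 - 54 = \left(-35\right) 24 - 54 = -840 - 54 = -894$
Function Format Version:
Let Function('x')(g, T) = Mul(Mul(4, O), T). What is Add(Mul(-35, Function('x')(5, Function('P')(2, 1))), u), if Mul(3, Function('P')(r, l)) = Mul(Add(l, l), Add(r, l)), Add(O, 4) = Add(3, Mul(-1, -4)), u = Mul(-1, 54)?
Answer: -894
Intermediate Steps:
u = -54
O = 3 (O = Add(-4, Add(3, Mul(-1, -4))) = Add(-4, Add(3, 4)) = Add(-4, 7) = 3)
Function('P')(r, l) = Mul(Rational(2, 3), l, Add(l, r)) (Function('P')(r, l) = Mul(Rational(1, 3), Mul(Add(l, l), Add(r, l))) = Mul(Rational(1, 3), Mul(Mul(2, l), Add(l, r))) = Mul(Rational(1, 3), Mul(2, l, Add(l, r))) = Mul(Rational(2, 3), l, Add(l, r)))
Function('x')(g, T) = Mul(12, T) (Function('x')(g, T) = Mul(Mul(4, 3), T) = Mul(12, T))
Add(Mul(-35, Function('x')(5, Function('P')(2, 1))), u) = Add(Mul(-35, Mul(12, Mul(Rational(2, 3), 1, Add(1, 2)))), -54) = Add(Mul(-35, Mul(12, Mul(Rational(2, 3), 1, 3))), -54) = Add(Mul(-35, Mul(12, 2)), -54) = Add(Mul(-35, 24), -54) = Add(-840, -54) = -894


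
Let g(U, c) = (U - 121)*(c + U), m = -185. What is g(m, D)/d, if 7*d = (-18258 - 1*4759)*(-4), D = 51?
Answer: 71757/23017 ≈ 3.1176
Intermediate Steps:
g(U, c) = (-121 + U)*(U + c)
d = 92068/7 (d = ((-18258 - 1*4759)*(-4))/7 = ((-18258 - 4759)*(-4))/7 = (-23017*(-4))/7 = (1/7)*92068 = 92068/7 ≈ 13153.)
g(m, D)/d = ((-185)**2 - 121*(-185) - 121*51 - 185*51)/(92068/7) = (34225 + 22385 - 6171 - 9435)*(7/92068) = 41004*(7/92068) = 71757/23017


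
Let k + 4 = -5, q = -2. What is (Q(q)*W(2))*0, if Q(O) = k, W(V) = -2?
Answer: 0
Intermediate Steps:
k = -9 (k = -4 - 5 = -9)
Q(O) = -9
(Q(q)*W(2))*0 = -9*(-2)*0 = 18*0 = 0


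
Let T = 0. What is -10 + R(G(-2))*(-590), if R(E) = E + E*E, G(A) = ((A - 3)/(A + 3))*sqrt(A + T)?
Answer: 29490 + 2950*I*sqrt(2) ≈ 29490.0 + 4171.9*I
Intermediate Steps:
G(A) = sqrt(A)*(-3 + A)/(3 + A) (G(A) = ((A - 3)/(A + 3))*sqrt(A + 0) = ((-3 + A)/(3 + A))*sqrt(A) = sqrt(A)*(-3 + A)/(3 + A))
R(E) = E + E**2
-10 + R(G(-2))*(-590) = -10 + ((sqrt(-2)*(-3 - 2)/(3 - 2))*(1 + sqrt(-2)*(-3 - 2)/(3 - 2)))*(-590) = -10 + (((I*sqrt(2))*(-5)/1)*(1 + (I*sqrt(2))*(-5)/1))*(-590) = -10 + (((I*sqrt(2))*1*(-5))*(1 + (I*sqrt(2))*1*(-5)))*(-590) = -10 + ((-5*I*sqrt(2))*(1 - 5*I*sqrt(2)))*(-590) = -10 - 5*I*sqrt(2)*(1 - 5*I*sqrt(2))*(-590) = -10 + 2950*I*sqrt(2)*(1 - 5*I*sqrt(2))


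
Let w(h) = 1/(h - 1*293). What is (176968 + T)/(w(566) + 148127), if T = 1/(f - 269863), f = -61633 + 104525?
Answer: 3655160957357/3059468607504 ≈ 1.1947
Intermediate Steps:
f = 42892
w(h) = 1/(-293 + h) (w(h) = 1/(h - 293) = 1/(-293 + h))
T = -1/226971 (T = 1/(42892 - 269863) = 1/(-226971) = -1/226971 ≈ -4.4058e-6)
(176968 + T)/(w(566) + 148127) = (176968 - 1/226971)/(1/(-293 + 566) + 148127) = 40166603927/(226971*(1/273 + 148127)) = 40166603927/(226971*(40438672/273)) = (40166603927/226971)*(273/40438672) = 3655160957357/3059468607504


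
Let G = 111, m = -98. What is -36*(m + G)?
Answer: -468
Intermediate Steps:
-36*(m + G) = -36*(-98 + 111) = -36*13 = -468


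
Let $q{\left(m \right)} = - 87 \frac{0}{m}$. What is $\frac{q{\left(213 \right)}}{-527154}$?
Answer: $0$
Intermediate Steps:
$q{\left(m \right)} = 0$ ($q{\left(m \right)} = \left(-87\right) 0 = 0$)
$\frac{q{\left(213 \right)}}{-527154} = \frac{0}{-527154} = 0 \left(- \frac{1}{527154}\right) = 0$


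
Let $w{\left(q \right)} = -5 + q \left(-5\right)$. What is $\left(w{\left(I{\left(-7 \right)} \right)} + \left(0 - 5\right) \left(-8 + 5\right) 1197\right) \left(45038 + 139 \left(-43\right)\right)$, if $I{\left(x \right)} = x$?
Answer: $702512085$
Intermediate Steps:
$w{\left(q \right)} = -5 - 5 q$
$\left(w{\left(I{\left(-7 \right)} \right)} + \left(0 - 5\right) \left(-8 + 5\right) 1197\right) \left(45038 + 139 \left(-43\right)\right) = \left(\left(-5 - -35\right) + \left(0 - 5\right) \left(-8 + 5\right) 1197\right) \left(45038 + 139 \left(-43\right)\right) = \left(\left(-5 + 35\right) + \left(-5\right) \left(-3\right) 1197\right) \left(45038 - 5977\right) = \left(30 + 15 \cdot 1197\right) 39061 = \left(30 + 17955\right) 39061 = 17985 \cdot 39061 = 702512085$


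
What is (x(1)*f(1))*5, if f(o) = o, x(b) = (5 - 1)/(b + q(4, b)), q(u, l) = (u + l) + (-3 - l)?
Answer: 10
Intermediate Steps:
q(u, l) = -3 + u (q(u, l) = (l + u) + (-3 - l) = -3 + u)
x(b) = 4/(1 + b) (x(b) = (5 - 1)/(b + (-3 + 4)) = 4/(b + 1) = 4/(1 + b))
(x(1)*f(1))*5 = ((4/(1 + 1))*1)*5 = ((4/2)*1)*5 = ((4*(½))*1)*5 = (2*1)*5 = 2*5 = 10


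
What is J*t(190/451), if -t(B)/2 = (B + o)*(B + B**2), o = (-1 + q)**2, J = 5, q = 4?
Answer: -5174857100/91733851 ≈ -56.412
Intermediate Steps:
o = 9 (o = (-1 + 4)**2 = 3**2 = 9)
t(B) = -2*(9 + B)*(B + B**2) (t(B) = -2*(B + 9)*(B + B**2) = -2*(9 + B)*(B + B**2))
J*t(190/451) = 5*(-2*190/451*(9 + (190/451)**2 + 10*(190/451))) = 5*(-2*190/451*(9 + 36100/203401 + 1900/451)) = 5*(-2*190/451*2723609/203401) = 5*(-1034971420/91733851) = -5174857100/91733851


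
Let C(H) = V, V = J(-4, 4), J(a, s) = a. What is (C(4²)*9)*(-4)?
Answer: 144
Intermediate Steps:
V = -4
C(H) = -4
(C(4²)*9)*(-4) = -4*9*(-4) = -36*(-4) = 144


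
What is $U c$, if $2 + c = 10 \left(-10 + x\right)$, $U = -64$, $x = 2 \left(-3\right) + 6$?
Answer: $6528$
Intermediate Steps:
$x = 0$ ($x = -6 + 6 = 0$)
$c = -102$ ($c = -2 + 10 \left(-10 + 0\right) = -2 + 10 \left(-10\right) = -2 - 100 = -102$)
$U c = \left(-64\right) \left(-102\right) = 6528$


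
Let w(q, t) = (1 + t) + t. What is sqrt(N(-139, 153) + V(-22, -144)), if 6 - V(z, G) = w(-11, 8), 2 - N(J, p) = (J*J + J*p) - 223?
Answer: 12*sqrt(15) ≈ 46.476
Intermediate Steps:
w(q, t) = 1 + 2*t
N(J, p) = 225 - J**2 - J*p (N(J, p) = 2 - ((J*J + J*p) - 223) = 2 - ((J**2 + J*p) - 223) = 2 - (-223 + J**2 + J*p) = 2 + (223 - J**2 - J*p) = 225 - J**2 - J*p)
V(z, G) = -11 (V(z, G) = 6 - (1 + 2*8) = 6 - (1 + 16) = 6 - 1*17 = 6 - 17 = -11)
sqrt(N(-139, 153) + V(-22, -144)) = sqrt((225 - 1*(-139)**2 - 1*(-139)*153) - 11) = sqrt((225 - 1*19321 + 21267) - 11) = sqrt((225 - 19321 + 21267) - 11) = sqrt(2171 - 11) = sqrt(2160) = 12*sqrt(15)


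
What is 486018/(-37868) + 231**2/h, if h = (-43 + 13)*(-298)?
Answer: -193693881/28211660 ≈ -6.8657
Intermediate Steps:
h = 8940 (h = -30*(-298) = 8940)
486018/(-37868) + 231**2/h = 486018/(-37868) + 231**2/8940 = 486018*(-1/37868) + 53361*(1/8940) = -243009/18934 + 17787/2980 = -193693881/28211660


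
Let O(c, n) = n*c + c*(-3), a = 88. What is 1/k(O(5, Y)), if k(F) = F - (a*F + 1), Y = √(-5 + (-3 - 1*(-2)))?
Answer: I/(435*√6 + 1304*I) ≈ 0.00045984 + 0.00037575*I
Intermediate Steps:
Y = I*√6 (Y = √(-5 + (-3 + 2)) = √(-5 - 1) = √(-6) = I*√6 ≈ 2.4495*I)
O(c, n) = -3*c + c*n (O(c, n) = c*n - 3*c = -3*c + c*n)
k(F) = -1 - 87*F (k(F) = F - (88*F + 1) = F - (1 + 88*F) = F + (-1 - 88*F) = -1 - 87*F)
1/k(O(5, Y)) = 1/(-1 - 435*(-3 + I*√6)) = 1/(-1 - 87*(-15 + 5*I*√6)) = 1/(-1 + (1305 - 435*I*√6)) = 1/(1304 - 435*I*√6)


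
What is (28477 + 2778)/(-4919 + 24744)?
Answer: 6251/3965 ≈ 1.5765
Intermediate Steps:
(28477 + 2778)/(-4919 + 24744) = 31255/19825 = 31255*(1/19825) = 6251/3965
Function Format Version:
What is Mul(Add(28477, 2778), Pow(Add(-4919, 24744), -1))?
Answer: Rational(6251, 3965) ≈ 1.5765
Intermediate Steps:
Mul(Add(28477, 2778), Pow(Add(-4919, 24744), -1)) = Mul(31255, Pow(19825, -1)) = Mul(31255, Rational(1, 19825)) = Rational(6251, 3965)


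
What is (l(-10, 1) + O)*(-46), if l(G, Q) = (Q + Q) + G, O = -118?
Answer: 5796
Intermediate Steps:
l(G, Q) = G + 2*Q (l(G, Q) = 2*Q + G = G + 2*Q)
(l(-10, 1) + O)*(-46) = ((-10 + 2*1) - 118)*(-46) = ((-10 + 2) - 118)*(-46) = (-8 - 118)*(-46) = -126*(-46) = 5796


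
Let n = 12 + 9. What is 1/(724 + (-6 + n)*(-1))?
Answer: 1/709 ≈ 0.0014104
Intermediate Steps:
n = 21
1/(724 + (-6 + n)*(-1)) = 1/(724 + (-6 + 21)*(-1)) = 1/(724 + 15*(-1)) = 1/(724 - 15) = 1/709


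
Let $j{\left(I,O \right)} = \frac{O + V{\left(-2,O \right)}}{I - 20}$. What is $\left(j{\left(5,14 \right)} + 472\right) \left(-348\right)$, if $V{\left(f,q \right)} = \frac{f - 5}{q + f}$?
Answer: $- \frac{2459171}{15} \approx -1.6394 \cdot 10^{5}$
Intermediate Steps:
$V{\left(f,q \right)} = \frac{-5 + f}{f + q}$
$j{\left(I,O \right)} = \frac{O - \frac{7}{-2 + O}}{-20 + I}$ ($j{\left(I,O \right)} = \frac{O + \frac{-5 - 2}{-2 + O}}{I - 20} = \frac{O + \frac{1}{-2 + O} \left(-7\right)}{-20 + I} = \frac{O - \frac{7}{-2 + O}}{-20 + I}$)
$\left(j{\left(5,14 \right)} + 472\right) \left(-348\right) = \left(\frac{-7 + 14 \left(-2 + 14\right)}{\left(-20 + 5\right) \left(-2 + 14\right)} + 472\right) \left(-348\right) = \left(\frac{-7 + 14 \cdot 12}{\left(-15\right) 12} + 472\right) \left(-348\right) = \left(\left(- \frac{1}{15}\right) \frac{1}{12} \left(-7 + 168\right) + 472\right) \left(-348\right) = \left(\left(- \frac{1}{15}\right) \frac{1}{12} \cdot 161 + 472\right) \left(-348\right) = \left(- \frac{161}{180} + 472\right) \left(-348\right) = \frac{84799}{180} \left(-348\right) = - \frac{2459171}{15}$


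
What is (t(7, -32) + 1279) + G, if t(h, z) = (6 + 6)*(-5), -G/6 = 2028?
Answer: -10949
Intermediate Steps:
G = -12168 (G = -6*2028 = -12168)
t(h, z) = -60 (t(h, z) = 12*(-5) = -60)
(t(7, -32) + 1279) + G = (-60 + 1279) - 12168 = 1219 - 12168 = -10949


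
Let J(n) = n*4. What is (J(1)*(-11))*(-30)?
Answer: 1320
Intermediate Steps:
J(n) = 4*n
(J(1)*(-11))*(-30) = ((4*1)*(-11))*(-30) = (4*(-11))*(-30) = -44*(-30) = 1320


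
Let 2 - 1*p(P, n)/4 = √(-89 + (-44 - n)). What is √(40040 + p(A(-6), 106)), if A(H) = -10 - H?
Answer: 2*√(10012 - I*√239) ≈ 200.12 - 0.1545*I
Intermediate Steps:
p(P, n) = 8 - 4*√(-133 - n) (p(P, n) = 8 - 4*√(-89 + (-44 - n)) = 8 - 4*√(-133 - n))
√(40040 + p(A(-6), 106)) = √(40040 + (8 - 4*√(-133 - 1*106))) = √(40040 + (8 - 4*√(-133 - 106))) = √(40040 + (8 - 4*I*√239)) = √(40048 - 4*I*√239)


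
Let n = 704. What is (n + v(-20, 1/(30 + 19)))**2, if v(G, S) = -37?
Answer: 444889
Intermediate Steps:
(n + v(-20, 1/(30 + 19)))**2 = (704 - 37)**2 = 667**2 = 444889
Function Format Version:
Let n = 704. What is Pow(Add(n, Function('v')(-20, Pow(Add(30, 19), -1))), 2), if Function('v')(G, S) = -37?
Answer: 444889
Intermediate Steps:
Pow(Add(n, Function('v')(-20, Pow(Add(30, 19), -1))), 2) = Pow(Add(704, -37), 2) = Pow(667, 2) = 444889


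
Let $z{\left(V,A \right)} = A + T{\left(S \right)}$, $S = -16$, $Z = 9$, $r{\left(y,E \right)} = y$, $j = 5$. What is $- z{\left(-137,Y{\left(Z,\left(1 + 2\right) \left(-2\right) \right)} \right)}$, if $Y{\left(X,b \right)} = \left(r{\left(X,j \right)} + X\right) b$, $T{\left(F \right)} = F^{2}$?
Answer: $-148$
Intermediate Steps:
$Y{\left(X,b \right)} = 2 X b$ ($Y{\left(X,b \right)} = \left(X + X\right) b = 2 X b$)
$z{\left(V,A \right)} = 256 + A$ ($z{\left(V,A \right)} = A + \left(-16\right)^{2} = A + 256 = 256 + A$)
$- z{\left(-137,Y{\left(Z,\left(1 + 2\right) \left(-2\right) \right)} \right)} = - (256 + 2 \cdot 9 \left(1 + 2\right) \left(-2\right)) = - (256 + 2 \cdot 9 \cdot 3 \left(-2\right)) = - (256 + 2 \cdot 9 \left(-6\right)) = - (256 - 108) = \left(-1\right) 148 = -148$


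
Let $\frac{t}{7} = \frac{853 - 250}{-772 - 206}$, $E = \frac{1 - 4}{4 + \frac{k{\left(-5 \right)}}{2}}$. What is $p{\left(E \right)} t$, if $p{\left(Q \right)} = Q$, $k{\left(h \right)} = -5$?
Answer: $\frac{1407}{163} \approx 8.6319$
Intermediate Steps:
$E = -2$ ($E = \frac{1 - 4}{4 - \frac{5}{2}} = - \frac{3}{4 - \frac{5}{2}} = - \frac{3}{\frac{3}{2}} = \left(-3\right) \frac{2}{3} = -2$)
$t = - \frac{1407}{326}$ ($t = 7 \frac{853 - 250}{-772 - 206} = 7 \frac{603}{-978} = 7 \cdot 603 \left(- \frac{1}{978}\right) = 7 \left(- \frac{201}{326}\right) = - \frac{1407}{326} \approx -4.3159$)
$p{\left(E \right)} t = \left(-2\right) \left(- \frac{1407}{326}\right) = \frac{1407}{163}$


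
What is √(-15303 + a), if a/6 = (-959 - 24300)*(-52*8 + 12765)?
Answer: I*√1871555649 ≈ 43262.0*I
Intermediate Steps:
a = -1871540346 (a = 6*((-959 - 24300)*(-52*8 + 12765)) = 6*(-25259*(-416 + 12765)) = 6*(-25259*12349) = 6*(-311923391) = -1871540346)
√(-15303 + a) = √(-15303 - 1871540346) = √(-1871555649) = I*√1871555649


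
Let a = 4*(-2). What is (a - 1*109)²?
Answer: 13689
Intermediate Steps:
a = -8
(a - 1*109)² = (-8 - 1*109)² = (-8 - 109)² = (-117)² = 13689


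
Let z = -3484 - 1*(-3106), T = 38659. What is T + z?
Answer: 38281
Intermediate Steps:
z = -378 (z = -3484 + 3106 = -378)
T + z = 38659 - 378 = 38281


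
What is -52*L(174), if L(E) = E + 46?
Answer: -11440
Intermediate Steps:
L(E) = 46 + E
-52*L(174) = -52*(46 + 174) = -52*220 = -11440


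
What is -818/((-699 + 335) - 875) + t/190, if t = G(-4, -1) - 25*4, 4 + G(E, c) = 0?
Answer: 13282/117705 ≈ 0.11284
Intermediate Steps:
G(E, c) = -4 (G(E, c) = -4 + 0 = -4)
t = -104 (t = -4 - 25*4 = -4 - 100 = -104)
-818/((-699 + 335) - 875) + t/190 = -818/((-699 + 335) - 875) - 104/190 = -818/(-364 - 875) - 104*1/190 = -818/(-1239) - 52/95 = -818*(-1/1239) - 52/95 = 818/1239 - 52/95 = 13282/117705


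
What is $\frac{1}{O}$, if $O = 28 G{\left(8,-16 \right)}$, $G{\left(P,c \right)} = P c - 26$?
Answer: $- \frac{1}{4312} \approx -0.00023191$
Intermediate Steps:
$G{\left(P,c \right)} = -26 + P c$
$O = -4312$ ($O = 28 \left(-26 + 8 \left(-16\right)\right) = 28 \left(-26 - 128\right) = 28 \left(-154\right) = -4312$)
$\frac{1}{O} = \frac{1}{-4312} = - \frac{1}{4312}$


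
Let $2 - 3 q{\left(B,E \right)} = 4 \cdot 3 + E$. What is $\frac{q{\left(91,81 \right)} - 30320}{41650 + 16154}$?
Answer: $- \frac{91051}{173412} \approx -0.52506$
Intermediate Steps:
$q{\left(B,E \right)} = - \frac{10}{3} - \frac{E}{3}$ ($q{\left(B,E \right)} = \frac{2}{3} - \frac{4 \cdot 3 + E}{3} = \frac{2}{3} - \frac{12 + E}{3} = \frac{2}{3} - \left(4 + \frac{E}{3}\right) = - \frac{10}{3} - \frac{E}{3}$)
$\frac{q{\left(91,81 \right)} - 30320}{41650 + 16154} = \frac{\left(- \frac{10}{3} - 27\right) - 30320}{41650 + 16154} = \frac{\left(- \frac{10}{3} - 27\right) - 30320}{57804} = \left(- \frac{91}{3} - 30320\right) \frac{1}{57804} = \left(- \frac{91051}{3}\right) \frac{1}{57804} = - \frac{91051}{173412}$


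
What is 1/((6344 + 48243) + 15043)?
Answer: 1/69630 ≈ 1.4362e-5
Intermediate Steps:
1/((6344 + 48243) + 15043) = 1/(54587 + 15043) = 1/69630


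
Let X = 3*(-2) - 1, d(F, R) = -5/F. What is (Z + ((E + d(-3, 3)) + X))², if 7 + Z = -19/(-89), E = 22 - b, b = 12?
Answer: 320356/71289 ≈ 4.4938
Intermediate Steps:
X = -7 (X = -6 - 1 = -7)
E = 10 (E = 22 - 1*12 = 22 - 12 = 10)
Z = -604/89 (Z = -7 - 19/(-89) = -7 - 19*(-1/89) = -7 + 19/89 = -604/89 ≈ -6.7865)
(Z + ((E + d(-3, 3)) + X))² = (-604/89 + ((10 - 5/(-3)) - 7))² = (-604/89 + ((10 - 5*(-⅓)) - 7))² = (-604/89 + ((10 + 5/3) - 7))² = (-604/89 + (35/3 - 7))² = (-604/89 + 14/3)² = (-566/267)² = 320356/71289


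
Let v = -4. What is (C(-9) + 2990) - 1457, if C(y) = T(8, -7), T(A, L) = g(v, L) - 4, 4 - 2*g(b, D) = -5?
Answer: 3067/2 ≈ 1533.5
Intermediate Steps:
g(b, D) = 9/2 (g(b, D) = 2 - ½*(-5) = 2 + 5/2 = 9/2)
T(A, L) = ½ (T(A, L) = 9/2 - 4 = ½)
C(y) = ½
(C(-9) + 2990) - 1457 = (½ + 2990) - 1457 = 5981/2 - 1457 = 3067/2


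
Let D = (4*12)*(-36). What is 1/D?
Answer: -1/1728 ≈ -0.00057870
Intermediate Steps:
D = -1728 (D = 48*(-36) = -1728)
1/D = 1/(-1728) = -1/1728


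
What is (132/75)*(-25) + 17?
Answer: -27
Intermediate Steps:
(132/75)*(-25) + 17 = (132*(1/75))*(-25) + 17 = (44/25)*(-25) + 17 = -44 + 17 = -27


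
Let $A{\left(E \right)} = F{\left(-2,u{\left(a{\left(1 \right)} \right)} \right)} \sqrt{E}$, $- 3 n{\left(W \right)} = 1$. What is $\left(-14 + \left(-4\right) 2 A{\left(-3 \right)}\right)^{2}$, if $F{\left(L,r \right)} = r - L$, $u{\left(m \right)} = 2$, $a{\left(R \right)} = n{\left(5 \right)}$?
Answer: $-2876 + 896 i \sqrt{3} \approx -2876.0 + 1551.9 i$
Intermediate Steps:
$n{\left(W \right)} = - \frac{1}{3}$ ($n{\left(W \right)} = \left(- \frac{1}{3}\right) 1 = - \frac{1}{3}$)
$a{\left(R \right)} = - \frac{1}{3}$
$A{\left(E \right)} = 4 \sqrt{E}$ ($A{\left(E \right)} = \left(2 - -2\right) \sqrt{E} = \left(2 + 2\right) \sqrt{E} = 4 \sqrt{E}$)
$\left(-14 + \left(-4\right) 2 A{\left(-3 \right)}\right)^{2} = \left(-14 + \left(-4\right) 2 \cdot 4 \sqrt{-3}\right)^{2} = \left(-14 - 8 \cdot 4 i \sqrt{3}\right)^{2} = \left(-14 - 32 i \sqrt{3}\right)^{2}$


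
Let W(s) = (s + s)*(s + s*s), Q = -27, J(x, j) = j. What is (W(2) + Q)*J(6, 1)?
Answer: -3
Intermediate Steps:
W(s) = 2*s*(s + s**2) (W(s) = (2*s)*(s + s**2) = 2*s*(s + s**2))
(W(2) + Q)*J(6, 1) = (2*2**2*(1 + 2) - 27)*1 = (2*4*3 - 27)*1 = (24 - 27)*1 = -3*1 = -3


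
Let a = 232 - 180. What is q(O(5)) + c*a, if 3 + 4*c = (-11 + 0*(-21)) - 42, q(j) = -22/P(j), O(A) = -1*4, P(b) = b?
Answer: -1445/2 ≈ -722.50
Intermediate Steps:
O(A) = -4
q(j) = -22/j
c = -14 (c = -¾ + ((-11 + 0*(-21)) - 42)/4 = -¾ + ((-11 + 0) - 42)/4 = -¾ + (-11 - 42)/4 = -¾ + (¼)*(-53) = -¾ - 53/4 = -14)
a = 52
q(O(5)) + c*a = -22/(-4) - 14*52 = -22*(-¼) - 728 = 11/2 - 728 = -1445/2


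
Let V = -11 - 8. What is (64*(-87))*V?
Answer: 105792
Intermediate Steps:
V = -19
(64*(-87))*V = (64*(-87))*(-19) = -5568*(-19) = 105792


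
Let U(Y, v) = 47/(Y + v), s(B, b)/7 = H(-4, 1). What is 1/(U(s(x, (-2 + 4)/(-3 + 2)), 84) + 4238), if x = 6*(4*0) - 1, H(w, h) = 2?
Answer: 98/415371 ≈ 0.00023593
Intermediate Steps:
x = -1 (x = 6*0 - 1 = 0 - 1 = -1)
s(B, b) = 14 (s(B, b) = 7*2 = 14)
1/(U(s(x, (-2 + 4)/(-3 + 2)), 84) + 4238) = 1/(47/(14 + 84) + 4238) = 1/(47/98 + 4238) = 1/(415371/98) = 98/415371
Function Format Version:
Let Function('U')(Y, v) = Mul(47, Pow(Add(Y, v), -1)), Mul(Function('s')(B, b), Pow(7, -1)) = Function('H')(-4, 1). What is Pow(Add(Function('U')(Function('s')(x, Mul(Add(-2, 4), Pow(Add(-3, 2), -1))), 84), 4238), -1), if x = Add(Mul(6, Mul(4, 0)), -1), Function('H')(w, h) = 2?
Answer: Rational(98, 415371) ≈ 0.00023593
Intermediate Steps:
x = -1 (x = Add(Mul(6, 0), -1) = Add(0, -1) = -1)
Function('s')(B, b) = 14 (Function('s')(B, b) = Mul(7, 2) = 14)
Pow(Add(Function('U')(Function('s')(x, Mul(Add(-2, 4), Pow(Add(-3, 2), -1))), 84), 4238), -1) = Pow(Add(Mul(47, Pow(Add(14, 84), -1)), 4238), -1) = Pow(Add(Mul(47, Pow(98, -1)), 4238), -1) = Pow(Add(Mul(47, Rational(1, 98)), 4238), -1) = Pow(Add(Rational(47, 98), 4238), -1) = Pow(Rational(415371, 98), -1) = Rational(98, 415371)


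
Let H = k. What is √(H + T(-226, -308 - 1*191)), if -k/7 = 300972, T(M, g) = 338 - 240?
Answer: 7*I*√42994 ≈ 1451.4*I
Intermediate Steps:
T(M, g) = 98
k = -2106804 (k = -7*300972 = -2106804)
H = -2106804
√(H + T(-226, -308 - 1*191)) = √(-2106804 + 98) = √(-2106706) = 7*I*√42994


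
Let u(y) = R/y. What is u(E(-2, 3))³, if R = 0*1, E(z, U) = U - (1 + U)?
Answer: 0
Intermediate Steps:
E(z, U) = -1 (E(z, U) = U + (-1 - U) = -1)
R = 0
u(y) = 0 (u(y) = 0/y = 0)
u(E(-2, 3))³ = 0³ = 0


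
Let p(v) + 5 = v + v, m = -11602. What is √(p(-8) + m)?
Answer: I*√11623 ≈ 107.81*I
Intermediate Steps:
p(v) = -5 + 2*v (p(v) = -5 + (v + v) = -5 + 2*v)
√(p(-8) + m) = √((-5 + 2*(-8)) - 11602) = √((-5 - 16) - 11602) = √(-21 - 11602) = √(-11623) = I*√11623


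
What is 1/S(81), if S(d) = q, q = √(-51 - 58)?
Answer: -I*√109/109 ≈ -0.095783*I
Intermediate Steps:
q = I*√109 (q = √(-109) = I*√109 ≈ 10.44*I)
S(d) = I*√109
1/S(81) = 1/(I*√109) = -I*√109/109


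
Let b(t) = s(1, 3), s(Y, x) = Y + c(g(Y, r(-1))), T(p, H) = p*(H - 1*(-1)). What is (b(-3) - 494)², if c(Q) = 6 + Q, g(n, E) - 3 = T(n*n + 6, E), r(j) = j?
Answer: 234256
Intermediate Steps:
T(p, H) = p*(1 + H) (T(p, H) = p*(H + 1) = p*(1 + H))
g(n, E) = 3 + (1 + E)*(6 + n²) (g(n, E) = 3 + (n*n + 6)*(1 + E) = 3 + (n² + 6)*(1 + E) = 3 + (6 + n²)*(1 + E) = 3 + (1 + E)*(6 + n²))
s(Y, x) = 9 + Y (s(Y, x) = Y + (6 + (3 + (1 - 1)*(6 + Y²))) = Y + (6 + (3 + 0*(6 + Y²))) = Y + (6 + (3 + 0)) = Y + (6 + 3) = Y + 9 = 9 + Y)
b(t) = 10 (b(t) = 9 + 1 = 10)
(b(-3) - 494)² = (10 - 494)² = (-484)² = 234256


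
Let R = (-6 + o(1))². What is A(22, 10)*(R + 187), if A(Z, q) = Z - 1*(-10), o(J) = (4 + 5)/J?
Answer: 6272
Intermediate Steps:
o(J) = 9/J
R = 9 (R = (-6 + 9/1)² = (-6 + 9*1)² = (-6 + 9)² = 3² = 9)
A(Z, q) = 10 + Z (A(Z, q) = Z + 10 = 10 + Z)
A(22, 10)*(R + 187) = (10 + 22)*(9 + 187) = 32*196 = 6272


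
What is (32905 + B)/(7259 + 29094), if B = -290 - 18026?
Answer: 14589/36353 ≈ 0.40131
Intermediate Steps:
B = -18316
(32905 + B)/(7259 + 29094) = (32905 - 18316)/(7259 + 29094) = 14589/36353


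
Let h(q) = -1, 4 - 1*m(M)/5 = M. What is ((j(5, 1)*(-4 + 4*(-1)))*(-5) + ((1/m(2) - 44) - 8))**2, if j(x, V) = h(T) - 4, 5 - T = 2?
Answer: 6345361/100 ≈ 63454.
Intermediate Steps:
T = 3 (T = 5 - 1*2 = 5 - 2 = 3)
m(M) = 20 - 5*M
j(x, V) = -5 (j(x, V) = -1 - 4 = -5)
((j(5, 1)*(-4 + 4*(-1)))*(-5) + ((1/m(2) - 44) - 8))**2 = (-5*(-4 + 4*(-1))*(-5) + ((1/(20 - 5*2) - 44) - 8))**2 = (-5*(-4 - 4)*(-5) + ((1/(20 - 10) - 44) - 8))**2 = (-5*(-8)*(-5) + ((1/10 - 44) - 8))**2 = (40*(-5) + ((1/10 - 44) - 8))**2 = (-200 + (-439/10 - 8))**2 = (-200 - 519/10)**2 = (-2519/10)**2 = 6345361/100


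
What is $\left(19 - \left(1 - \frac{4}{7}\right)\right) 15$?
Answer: $\frac{1950}{7} \approx 278.57$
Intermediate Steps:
$\left(19 - \left(1 - \frac{4}{7}\right)\right) 15 = \left(19 - \frac{3}{7}\right) 15 = \frac{130}{7} \cdot 15 = \frac{1950}{7}$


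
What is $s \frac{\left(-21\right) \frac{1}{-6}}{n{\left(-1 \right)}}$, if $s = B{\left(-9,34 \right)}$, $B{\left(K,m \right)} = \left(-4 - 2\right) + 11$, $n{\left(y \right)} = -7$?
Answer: $- \frac{5}{2} \approx -2.5$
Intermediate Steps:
$B{\left(K,m \right)} = 5$ ($B{\left(K,m \right)} = -6 + 11 = 5$)
$s = 5$
$s \frac{\left(-21\right) \frac{1}{-6}}{n{\left(-1 \right)}} = 5 \frac{\left(-21\right) \frac{1}{-6}}{-7} = 5 \left(-21\right) \left(- \frac{1}{6}\right) \left(- \frac{1}{7}\right) = 5 \cdot \frac{7}{2} \left(- \frac{1}{7}\right) = 5 \left(- \frac{1}{2}\right) = - \frac{5}{2}$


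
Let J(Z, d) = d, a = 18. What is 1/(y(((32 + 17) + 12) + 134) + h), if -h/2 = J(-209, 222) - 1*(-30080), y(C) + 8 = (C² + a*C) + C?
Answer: -1/18882 ≈ -5.2960e-5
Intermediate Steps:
y(C) = -8 + C² + 19*C (y(C) = -8 + ((C² + 18*C) + C) = -8 + (C² + 19*C) = -8 + C² + 19*C)
h = -60604 (h = -2*(222 - 1*(-30080)) = -2*(222 + 30080) = -2*30302 = -60604)
1/(y(((32 + 17) + 12) + 134) + h) = 1/((-8 + (((32 + 17) + 12) + 134)² + 19*(((32 + 17) + 12) + 134)) - 60604) = 1/((-8 + ((49 + 12) + 134)² + 19*((49 + 12) + 134)) - 60604) = 1/((-8 + (61 + 134)² + 19*(61 + 134)) - 60604) = 1/((-8 + 195² + 19*195) - 60604) = 1/((-8 + 38025 + 3705) - 60604) = 1/(41722 - 60604) = 1/(-18882) = -1/18882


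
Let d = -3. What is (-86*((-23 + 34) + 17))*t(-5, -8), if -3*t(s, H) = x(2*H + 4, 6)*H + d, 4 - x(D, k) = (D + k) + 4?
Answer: -40936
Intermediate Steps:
x(D, k) = -D - k (x(D, k) = 4 - ((D + k) + 4) = 4 - (4 + D + k) = 4 + (-4 - D - k) = -D - k)
t(s, H) = 1 - H*(-10 - 2*H)/3 (t(s, H) = -((-(2*H + 4) - 1*6)*H - 3)/3 = -((-(4 + 2*H) - 6)*H - 3)/3 = -(((-4 - 2*H) - 6)*H - 3)/3 = -((-10 - 2*H)*H - 3)/3 = -(H*(-10 - 2*H) - 3)/3 = -(-3 + H*(-10 - 2*H))/3 = 1 - H*(-10 - 2*H)/3)
(-86*((-23 + 34) + 17))*t(-5, -8) = (-86*((-23 + 34) + 17))*(1 + (⅔)*(-8)*(5 - 8)) = (-86*(11 + 17))*(1 + (⅔)*(-8)*(-3)) = (-86*28)*(1 + 16) = -2408*17 = -40936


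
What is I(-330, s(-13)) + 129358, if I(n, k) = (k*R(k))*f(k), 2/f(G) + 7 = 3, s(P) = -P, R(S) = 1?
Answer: 258703/2 ≈ 1.2935e+5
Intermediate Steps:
f(G) = -½ (f(G) = 2/(-7 + 3) = 2/(-4) = 2*(-¼) = -½)
I(n, k) = -k/2 (I(n, k) = (k*1)*(-½) = k*(-½) = -k/2)
I(-330, s(-13)) + 129358 = -(-1)*(-13)/2 + 129358 = -½*13 + 129358 = -13/2 + 129358 = 258703/2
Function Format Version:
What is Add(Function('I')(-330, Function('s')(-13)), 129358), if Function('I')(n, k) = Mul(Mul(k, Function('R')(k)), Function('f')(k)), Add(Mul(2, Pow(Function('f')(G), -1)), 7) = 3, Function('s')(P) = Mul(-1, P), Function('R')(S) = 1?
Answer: Rational(258703, 2) ≈ 1.2935e+5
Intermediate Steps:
Function('f')(G) = Rational(-1, 2) (Function('f')(G) = Mul(2, Pow(Add(-7, 3), -1)) = Mul(2, Pow(-4, -1)) = Mul(2, Rational(-1, 4)) = Rational(-1, 2))
Function('I')(n, k) = Mul(Rational(-1, 2), k) (Function('I')(n, k) = Mul(Mul(k, 1), Rational(-1, 2)) = Mul(k, Rational(-1, 2)) = Mul(Rational(-1, 2), k))
Add(Function('I')(-330, Function('s')(-13)), 129358) = Add(Mul(Rational(-1, 2), Mul(-1, -13)), 129358) = Add(Mul(Rational(-1, 2), 13), 129358) = Add(Rational(-13, 2), 129358) = Rational(258703, 2)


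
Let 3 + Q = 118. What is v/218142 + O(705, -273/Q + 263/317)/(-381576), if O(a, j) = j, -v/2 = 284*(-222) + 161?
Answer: 36449438100124/63217338366195 ≈ 0.57657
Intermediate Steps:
Q = 115 (Q = -3 + 118 = 115)
v = 125774 (v = -2*(284*(-222) + 161) = -2*(-63048 + 161) = -2*(-62887) = 125774)
v/218142 + O(705, -273/Q + 263/317)/(-381576) = 125774/218142 + (-273/115 + 263/317)/(-381576) = 125774*(1/218142) + (-273*1/115 + 263*(1/317))*(-1/381576) = 62887/109071 + (-273/115 + 263/317)*(-1/381576) = 62887/109071 - 56296/36455*(-1/381576) = 62887/109071 + 7037/1738794135 = 36449438100124/63217338366195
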